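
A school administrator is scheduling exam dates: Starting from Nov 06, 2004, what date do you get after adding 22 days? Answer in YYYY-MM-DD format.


Start: 2004-11-06
Adding 22 days
Days remaining in November: 24
Result: 2004-11-28

2004-11-28


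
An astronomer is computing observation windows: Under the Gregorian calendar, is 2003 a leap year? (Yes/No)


Year: 2003
Divisible by 4? 2003 / 4 = 500.75 -> No
Not divisible by 4, so NOT a leap year

No


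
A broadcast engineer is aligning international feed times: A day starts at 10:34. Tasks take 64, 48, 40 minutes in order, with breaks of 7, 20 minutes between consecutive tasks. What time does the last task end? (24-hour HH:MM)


Start: 10:34 = 634 min from midnight
  after task 1 (64 min): 11:38
  after break (7 min): 11:45
  after task 2 (48 min): 12:33
  after break (20 min): 12:53
  after task 3 (40 min): 13:33
Total elapsed: 179 minutes
End time: 13:33

13:33


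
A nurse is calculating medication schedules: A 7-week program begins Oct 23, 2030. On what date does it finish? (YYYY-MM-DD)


Start: 2030-10-23
Weeks to add: 7
Convert to days: 7 x 7 = 49 days
Add 49 days to 2030-10-23
Result: 2030-12-11

2030-12-11


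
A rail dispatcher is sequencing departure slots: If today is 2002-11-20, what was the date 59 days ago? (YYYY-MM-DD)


Start: 2002-11-20
Subtracting 59 days
Days already passed in November: 20
After going back through November: 39 more days to subtract
October 2002: 31 days, 8 remaining
September 2002 has 30 days, need 8
Result: 2002-09-22

2002-09-22


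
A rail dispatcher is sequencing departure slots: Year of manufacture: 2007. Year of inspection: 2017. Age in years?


Birth year: 2007
Current year: 2017
Age = current year - birth year
Age = 2017 - 2007 = 10

10


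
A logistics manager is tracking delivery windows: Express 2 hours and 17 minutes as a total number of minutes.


Hours: 2
Extra minutes: 17
Minutes per hour: 60
Hours to minutes: 2 x 60 = 120
Total: 120 + 17 = 137

137


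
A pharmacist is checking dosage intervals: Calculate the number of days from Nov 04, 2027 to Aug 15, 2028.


Start date: 2027-11-04
End date: 2028-08-15
Nov 2027: +27 days
Dec 2027: +31 days
Jan 2028: +31 days
... (7 more months)
Total: 285 days

285


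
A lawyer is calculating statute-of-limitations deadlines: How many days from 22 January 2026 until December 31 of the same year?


Start: January 22, 2026
End: December 31, 2026
Days left in January: 9
February: 28
March: 31
April: 30
May: 31
... plus remaining months
Sum of remaining months: 334
Total: 9 + 334 = 343

343


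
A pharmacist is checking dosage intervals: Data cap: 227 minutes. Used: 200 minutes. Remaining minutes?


Total budget: 227 minutes
Time used: 200 minutes
Remaining: 227 - 200 = 27 minutes
Percent used: 88.1%
Percent remaining: 11.9%

27


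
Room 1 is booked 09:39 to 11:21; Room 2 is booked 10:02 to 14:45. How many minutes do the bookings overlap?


Interval A: [579, 681] minutes from midnight
Interval B: [602, 885] minutes from midnight
Overlap start = max(579, 602) = 602
Overlap end = min(681, 885) = 681
Overlap = 681 - 602 = 79 minutes

79


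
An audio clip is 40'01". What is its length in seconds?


Minutes: 40
Seconds: 1
Convert minutes to seconds: 40 x 60 = 2400
Add remaining seconds: 2400 + 1 = 2401

2401


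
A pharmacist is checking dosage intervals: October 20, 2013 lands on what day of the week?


Date: 2013-10-20
January 1, 2013 is a Tuesday
Day of year: 293
Offset from Jan 1: 292 days
292 mod 7 = 5
Result: Sunday

Sunday


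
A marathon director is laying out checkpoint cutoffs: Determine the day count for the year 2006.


Year: 2006
Check leap year rules:
Divisible by 4? No
2006 is not a leap year
Days: 365

365


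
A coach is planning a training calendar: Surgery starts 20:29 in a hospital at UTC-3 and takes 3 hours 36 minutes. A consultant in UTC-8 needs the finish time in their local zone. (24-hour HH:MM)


Start: 20:29 in UTC-3
Step 1 - add duration:
  minutes: 29 + 36 = 65 (carry 1h)
  hours: 20 + 3 + 1 = 24
  end in UTC-3: 00:05
Step 2 - convert UTC-3 -> UTC-8:
  offset difference: -8 - (-3) = -5 hours
  0 + (-5) = -5 -> mod 24 = 19
Result: 19:05 in UTC-8

19:05


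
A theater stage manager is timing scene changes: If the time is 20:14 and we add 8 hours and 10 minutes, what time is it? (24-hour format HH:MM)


Start time: 20:14
Adding: 8 hours 10 minutes
Minutes: 14 + 10 = 24
Hours: 20 + 8 + 0 = 28
Hour wraparound: 28 mod 24 = 4
Result: 04:24

04:24


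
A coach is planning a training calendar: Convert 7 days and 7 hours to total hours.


Days: 7
Extra hours: 7
Hours per day: 24
Days to hours: 7 x 24 = 168
Total: 168 + 7 = 175

175


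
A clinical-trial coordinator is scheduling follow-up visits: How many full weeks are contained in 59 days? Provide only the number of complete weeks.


Total days: 59
Days per week: 7
Division: 59 / 7 = 8 remainder 3
Complete weeks: 8
Remaining days: 3

8


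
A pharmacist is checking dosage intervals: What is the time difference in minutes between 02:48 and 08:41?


Start time: 02:48 = 168 minutes from midnight
End time: 08:41 = 521 minutes from midnight
Difference: 521 - 168 = 353 minutes
That is 5 hours and 53 minutes

353


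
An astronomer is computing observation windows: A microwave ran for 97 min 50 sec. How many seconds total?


Minutes: 97
Extra seconds: 50
Seconds per minute: 60
Minutes to seconds: 97 x 60 = 5820
Total: 5820 + 50 = 5870

5870


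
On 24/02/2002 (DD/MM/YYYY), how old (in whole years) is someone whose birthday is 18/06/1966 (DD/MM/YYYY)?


Birth: 1966-06-18
Reference: 2002-02-24
Year difference: 2002 - 1966 = 36
Has birthday (06-18) occurred by 02-24? No
Birthday not yet reached this year -> subtract 1
Age in full years: 35

35


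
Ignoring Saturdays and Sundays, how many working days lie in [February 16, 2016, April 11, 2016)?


Start: 2016-02-16 (Tuesday)
End (exclusive): 2016-04-11 (Monday)
Total calendar days: 55
Full weeks: 55 // 7 = 7 -> 35 weekdays
Remaining 6 days starting on Tuesday:
  Tue(w), Wed(w), Thu(w), Fri(w), Sat(-), Sun(-) -> 4 weekdays
Total business days: 35 + 4 = 39

39


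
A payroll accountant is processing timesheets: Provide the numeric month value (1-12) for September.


Calendar month order:
8. August
9. September <--
10. October
September is month number 9

9


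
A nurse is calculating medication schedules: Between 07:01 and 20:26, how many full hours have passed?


Start: 07:01
End: 20:26
Hour difference: 20 - 7 = 13 hours
Minute difference: 26 - 1 = 25 minutes
Total minutes: 805
Complete hours: 805 / 60 = 13 (remainder 25)

13


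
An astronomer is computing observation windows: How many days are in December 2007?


Month: December
Year: 2007
December is a 31-day month
Total: 31 days

31


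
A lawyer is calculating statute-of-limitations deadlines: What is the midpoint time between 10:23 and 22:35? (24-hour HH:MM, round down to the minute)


Start time: 10:23 = 623 minutes from midnight
End time: 22:35 = 1355 minutes from midnight
Sum: 623 + 1355 = 1978
Midpoint: 1978 / 2 = 989 minutes
Convert: 989 / 60 = 16 hours, 29 minutes
Result: 16:29

16:29


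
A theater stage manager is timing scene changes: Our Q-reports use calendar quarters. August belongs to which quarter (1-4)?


Month: August (month 8)
Q1: January-March (months 1-3)
Q2: April-June (months 4-6)
Q3: July-September (months 7-9)
Q4: October-December (months 10-12)
Month 8 falls in Q3

3


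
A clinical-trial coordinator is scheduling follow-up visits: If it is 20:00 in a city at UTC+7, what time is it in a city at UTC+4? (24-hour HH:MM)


Local time: 20:00 at UTC+7 (offset 7h)
Target zone: UTC+4 (offset 4h)
Difference: 4 - (7) = -3 hours
Calculation: 20 + (-3) = 17
Result: 17:00

17:00


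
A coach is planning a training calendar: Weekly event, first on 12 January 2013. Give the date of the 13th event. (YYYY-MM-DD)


First occurrence: 2013-01-12 (occurrence 1)
Each occurrence is 7 days after the previous.
Occurrence 13 is 12 weeks after the first.
12 weeks = 84 days
2013-01-12 + 84 days = 2013-04-06

2013-04-06


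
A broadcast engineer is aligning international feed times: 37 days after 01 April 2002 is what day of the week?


Start: 2002-04-01 (Monday)
Step 1 - find target date: add 37 days
  2002-04-01 + 37 days = 2002-05-08
Step 2 - day of week:
  37 mod 7 = 2
  Monday + 2 days -> Wednesday
Result: Wednesday (2002-05-08)

Wednesday


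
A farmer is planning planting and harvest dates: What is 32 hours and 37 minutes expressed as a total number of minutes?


Hours: 32
Minutes: 37
Convert hours to minutes: 32 x 60 = 1920
Add remaining minutes: 1920 + 37 = 1957

1957


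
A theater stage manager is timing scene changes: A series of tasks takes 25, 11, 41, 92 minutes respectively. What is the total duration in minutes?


Durations: 25, 11, 41, 92
Running sum: 25
+ 11 = 36
+ 41 = 77
+ 92 = 169
Total duration: 169 minutes
That is 2 hours and 49 minutes

169


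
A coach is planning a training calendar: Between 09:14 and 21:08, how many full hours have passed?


Start: 09:14
End: 21:08
Hour difference: 21 - 9 = 12 hours
Minute difference: 8 - 14 = -6 minutes
Total minutes: 714
Complete hours: 714 / 60 = 11 (remainder 54)

11


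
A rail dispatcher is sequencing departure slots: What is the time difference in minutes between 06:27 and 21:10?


Start time: 06:27 = 387 minutes from midnight
End time: 21:10 = 1270 minutes from midnight
Difference: 1270 - 387 = 883 minutes
That is 14 hours and 43 minutes

883


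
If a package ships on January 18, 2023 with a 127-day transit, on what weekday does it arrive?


Start: 2023-01-18 (Wednesday)
Step 1 - find target date: add 127 days
  2023-01-18 + 127 days = 2023-05-25
Step 2 - day of week:
  127 mod 7 = 1
  Wednesday + 1 days -> Thursday
Result: Thursday (2023-05-25)

Thursday


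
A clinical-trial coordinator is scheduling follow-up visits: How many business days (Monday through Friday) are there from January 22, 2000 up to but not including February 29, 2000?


Start: 2000-01-22 (Saturday)
End (exclusive): 2000-02-29 (Tuesday)
Total calendar days: 38
Full weeks: 38 // 7 = 5 -> 25 weekdays
Remaining 3 days starting on Saturday:
  Sat(-), Sun(-), Mon(w) -> 1 weekdays
Total business days: 25 + 1 = 26

26


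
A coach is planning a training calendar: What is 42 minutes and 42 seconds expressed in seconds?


Minutes: 42
Extra seconds: 42
Seconds per minute: 60
Minutes to seconds: 42 x 60 = 2520
Total: 2520 + 42 = 2562

2562


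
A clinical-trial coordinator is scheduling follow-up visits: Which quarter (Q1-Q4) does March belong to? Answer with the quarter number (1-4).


Month: March (month 3)
Q1: January-March (months 1-3)
Q2: April-June (months 4-6)
Q3: July-September (months 7-9)
Q4: October-December (months 10-12)
Month 3 falls in Q1

1


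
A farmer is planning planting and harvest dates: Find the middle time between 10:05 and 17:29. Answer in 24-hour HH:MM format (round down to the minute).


Start time: 10:05 = 605 minutes from midnight
End time: 17:29 = 1049 minutes from midnight
Sum: 605 + 1049 = 1654
Midpoint: 1654 / 2 = 827 minutes
Convert: 827 / 60 = 13 hours, 47 minutes
Result: 13:47

13:47


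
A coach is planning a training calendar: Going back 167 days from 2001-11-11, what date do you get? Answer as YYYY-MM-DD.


Start: 2001-11-11
Subtracting 167 days
Days already passed in November: 11
After going back through November: 156 more days to subtract
October 2001: 31 days, 125 remaining
September 2001: 30 days, 95 remaining
August 2001: 31 days, 64 remaining
July 2001: 31 days, 33 remaining
Result: 2001-05-28

2001-05-28


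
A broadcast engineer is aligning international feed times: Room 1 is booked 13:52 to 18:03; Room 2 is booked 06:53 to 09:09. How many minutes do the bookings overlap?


Interval A: [832, 1083] minutes from midnight
Interval B: [413, 549] minutes from midnight
Overlap start = max(832, 413) = 832
Overlap end = min(1083, 549) = 549
End <= start, so the intervals do not overlap: 0 minutes

0


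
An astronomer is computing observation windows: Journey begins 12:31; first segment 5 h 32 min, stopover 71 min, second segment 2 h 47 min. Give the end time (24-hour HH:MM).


Depart: 12:31
Leg 1: +332 min -> 18:03
Layover: +71 min -> 19:14
Leg 2: +167 min -> 22:01
Total travel: 570 minutes = 9h 30m
Arrival: 22:01

22:01


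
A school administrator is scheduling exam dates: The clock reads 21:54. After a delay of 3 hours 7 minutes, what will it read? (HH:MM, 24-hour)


Start time: 21:54
Adding: 3 hours 7 minutes
Minutes: 54 + 7 = 61
Minute overflow: 61 >= 60, so carry 1 hour, minutes = 1
Hours: 21 + 3 + 1 = 25
Hour wraparound: 25 mod 24 = 1
Result: 01:01

01:01


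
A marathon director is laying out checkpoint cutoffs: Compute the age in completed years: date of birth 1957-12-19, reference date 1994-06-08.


Birth: 1957-12-19
Reference: 1994-06-08
Year difference: 1994 - 1957 = 37
Has birthday (12-19) occurred by 06-08? No
Birthday not yet reached this year -> subtract 1
Age in full years: 36

36


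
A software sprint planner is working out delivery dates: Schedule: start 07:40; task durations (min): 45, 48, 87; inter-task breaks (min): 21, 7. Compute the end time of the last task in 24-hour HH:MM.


Start: 07:40 = 460 min from midnight
  after task 1 (45 min): 08:25
  after break (21 min): 08:46
  after task 2 (48 min): 09:34
  after break (7 min): 09:41
  after task 3 (87 min): 11:08
Total elapsed: 208 minutes
End time: 11:08

11:08


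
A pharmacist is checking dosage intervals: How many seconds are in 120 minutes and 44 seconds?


Minutes: 120
Seconds: 44
Convert minutes to seconds: 120 x 60 = 7200
Add remaining seconds: 7200 + 44 = 7244

7244


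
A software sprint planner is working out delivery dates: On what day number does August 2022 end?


Month: August
Year: 2022
August is a 31-day month
Total: 31 days

31


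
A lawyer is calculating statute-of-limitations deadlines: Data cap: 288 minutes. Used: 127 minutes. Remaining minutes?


Total budget: 288 minutes
Time used: 127 minutes
Remaining: 288 - 127 = 161 minutes
Percent used: 44.1%
Percent remaining: 55.9%

161


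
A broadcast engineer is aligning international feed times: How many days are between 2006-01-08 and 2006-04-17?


Start date: 2006-01-08
End date: 2006-04-17
Jan 2006: +24 days
Feb 2006: +28 days
Mar 2006: +31 days
Apr 2006: +16 days
Total: 99 days

99


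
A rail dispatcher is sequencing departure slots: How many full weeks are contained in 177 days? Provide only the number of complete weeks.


Total days: 177
Days per week: 7
Division: 177 / 7 = 25 remainder 2
Complete weeks: 25
Remaining days: 2

25


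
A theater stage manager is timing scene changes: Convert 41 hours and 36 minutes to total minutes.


Hours: 41
Minutes: 36
Convert hours to minutes: 41 x 60 = 2460
Add remaining minutes: 2460 + 36 = 2496

2496


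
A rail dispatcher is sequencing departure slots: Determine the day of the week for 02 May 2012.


Date: 2012-05-02
January 1, 2012 is a Sunday
Day of year: 123
Offset from Jan 1: 122 days
122 mod 7 = 3
Result: Wednesday

Wednesday


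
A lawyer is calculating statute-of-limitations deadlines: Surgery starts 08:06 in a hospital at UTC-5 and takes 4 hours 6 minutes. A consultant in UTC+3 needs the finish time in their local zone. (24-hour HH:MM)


Start: 08:06 in UTC-5
Step 1 - add duration:
  minutes: 6 + 6 = 12
  hours: 8 + 4 + 0 = 12
  end in UTC-5: 12:12
Step 2 - convert UTC-5 -> UTC+3:
  offset difference: 3 - (-5) = 8 hours
  12 + (8) = 20 -> mod 24 = 20
Result: 20:12 in UTC+3

20:12


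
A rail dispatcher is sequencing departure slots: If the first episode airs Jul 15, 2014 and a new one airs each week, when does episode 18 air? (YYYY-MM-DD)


First occurrence: 2014-07-15 (occurrence 1)
Each occurrence is 7 days after the previous.
Occurrence 18 is 17 weeks after the first.
17 weeks = 119 days
2014-07-15 + 119 days = 2014-11-11

2014-11-11


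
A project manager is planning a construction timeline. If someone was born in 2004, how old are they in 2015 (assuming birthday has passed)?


Birth year: 2004
Current year: 2015
Age = current year - birth year
Age = 2015 - 2004 = 11

11


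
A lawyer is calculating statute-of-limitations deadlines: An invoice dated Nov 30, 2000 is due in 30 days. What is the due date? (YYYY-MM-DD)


Start: 2000-11-30
Adding 30 days
Days remaining in November: 0
After November: 30 days still to add
December 2000 has 31 days, need 30
Result: 2000-12-30

2000-12-30


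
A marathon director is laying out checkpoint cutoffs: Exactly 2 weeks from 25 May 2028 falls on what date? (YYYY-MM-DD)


Start: 2028-05-25
Weeks to add: 2
Convert to days: 2 x 7 = 14 days
Add 14 days to 2028-05-25
Result: 2028-06-08

2028-06-08


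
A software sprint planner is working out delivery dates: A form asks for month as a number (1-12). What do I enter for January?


Calendar month order:
1. January <--
2. February
January is month number 1

1


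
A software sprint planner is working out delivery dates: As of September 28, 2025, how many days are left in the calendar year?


Start: September 28, 2025
End: December 31, 2025
Days left in September: 2
October: 31
November: 30
December: 31
Sum of remaining months: 92
Total: 2 + 92 = 94

94


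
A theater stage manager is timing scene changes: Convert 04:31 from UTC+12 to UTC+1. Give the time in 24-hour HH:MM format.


Local time: 04:31 at UTC+12 (offset 12h)
Target zone: UTC+1 (offset 1h)
Difference: 1 - (12) = -11 hours
Calculation: 4 + (-11) = -7
Wraparound: (-7) mod 24 = 17
Result: 17:31

17:31


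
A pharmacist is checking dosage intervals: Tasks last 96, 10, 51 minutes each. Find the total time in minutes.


Durations: 96, 10, 51
Running sum: 96
+ 10 = 106
+ 51 = 157
Total duration: 157 minutes
That is 2 hours and 37 minutes

157


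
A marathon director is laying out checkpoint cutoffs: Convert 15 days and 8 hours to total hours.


Days: 15
Extra hours: 8
Hours per day: 24
Days to hours: 15 x 24 = 360
Total: 360 + 8 = 368

368


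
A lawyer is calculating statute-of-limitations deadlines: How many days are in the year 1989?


Year: 1989
Check leap year rules:
Divisible by 4? No
1989 is not a leap year
Days: 365

365


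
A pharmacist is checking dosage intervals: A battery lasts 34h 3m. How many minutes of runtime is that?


Hours: 34
Extra minutes: 3
Minutes per hour: 60
Hours to minutes: 34 x 60 = 2040
Total: 2040 + 3 = 2043

2043


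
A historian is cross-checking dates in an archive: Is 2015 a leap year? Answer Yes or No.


Year: 2015
Divisible by 4? 2015 / 4 = 503.75 -> No
Not divisible by 4, so NOT a leap year

No


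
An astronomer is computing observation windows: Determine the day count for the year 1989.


Year: 1989
Check leap year rules:
Divisible by 4? No
1989 is not a leap year
Days: 365

365


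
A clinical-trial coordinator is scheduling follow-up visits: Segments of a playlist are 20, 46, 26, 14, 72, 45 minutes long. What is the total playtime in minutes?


Durations: 20, 46, 26, 14, 72, 45
Running sum: 20
+ 46 = 66
+ 26 = 92
+ 14 = 106
+ 72 = 178
+ 45 = 223
Total duration: 223 minutes
That is 3 hours and 43 minutes

223


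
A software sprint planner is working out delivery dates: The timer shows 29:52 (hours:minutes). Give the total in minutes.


Hours: 29
Minutes: 52
Convert hours to minutes: 29 x 60 = 1740
Add remaining minutes: 1740 + 52 = 1792

1792


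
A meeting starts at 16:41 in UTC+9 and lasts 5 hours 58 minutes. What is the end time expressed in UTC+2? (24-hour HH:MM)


Start: 16:41 in UTC+9
Step 1 - add duration:
  minutes: 41 + 58 = 99 (carry 1h)
  hours: 16 + 5 + 1 = 22
  end in UTC+9: 22:39
Step 2 - convert UTC+9 -> UTC+2:
  offset difference: 2 - (9) = -7 hours
  22 + (-7) = 15 -> mod 24 = 15
Result: 15:39 in UTC+2

15:39


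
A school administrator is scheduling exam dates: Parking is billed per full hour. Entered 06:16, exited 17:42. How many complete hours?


Start: 06:16
End: 17:42
Hour difference: 17 - 6 = 11 hours
Minute difference: 42 - 16 = 26 minutes
Total minutes: 686
Complete hours: 686 / 60 = 11 (remainder 26)

11


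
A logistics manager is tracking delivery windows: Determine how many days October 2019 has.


Month: October
Year: 2019
October is a 31-day month
Total: 31 days

31


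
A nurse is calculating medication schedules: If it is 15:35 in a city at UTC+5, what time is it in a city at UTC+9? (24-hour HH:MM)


Local time: 15:35 at UTC+5 (offset 5h)
Target zone: UTC+9 (offset 9h)
Difference: 9 - (5) = 4 hours
Calculation: 15 + (4) = 19
Result: 19:35

19:35


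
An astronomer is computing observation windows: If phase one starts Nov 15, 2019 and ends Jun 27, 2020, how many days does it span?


Start date: 2019-11-15
End date: 2020-06-27
Nov 2019: +16 days
Dec 2019: +31 days
Jan 2020: +31 days
... (5 more months)
Total: 225 days

225


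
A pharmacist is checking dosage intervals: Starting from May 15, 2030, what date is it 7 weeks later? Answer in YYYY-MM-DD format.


Start: 2030-05-15
Weeks to add: 7
Convert to days: 7 x 7 = 49 days
Add 49 days to 2030-05-15
Result: 2030-07-03

2030-07-03


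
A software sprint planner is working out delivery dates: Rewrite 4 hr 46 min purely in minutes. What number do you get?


Hours: 4
Extra minutes: 46
Minutes per hour: 60
Hours to minutes: 4 x 60 = 240
Total: 240 + 46 = 286

286


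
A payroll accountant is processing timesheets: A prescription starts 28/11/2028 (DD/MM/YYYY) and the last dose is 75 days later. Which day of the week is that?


Start: 2028-11-28 (Tuesday)
Step 1 - find target date: add 75 days
  2028-11-28 + 75 days = 2029-02-11
Step 2 - day of week:
  75 mod 7 = 5
  Tuesday + 5 days -> Sunday
Result: Sunday (2029-02-11)

Sunday


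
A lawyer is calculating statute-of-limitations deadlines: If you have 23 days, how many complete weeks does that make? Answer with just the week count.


Total days: 23
Days per week: 7
Division: 23 / 7 = 3 remainder 2
Complete weeks: 3
Remaining days: 2

3


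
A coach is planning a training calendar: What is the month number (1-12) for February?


Calendar month order:
1. January
2. February <--
3. March
February is month number 2

2


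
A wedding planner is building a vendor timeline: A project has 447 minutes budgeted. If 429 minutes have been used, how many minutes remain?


Total budget: 447 minutes
Time used: 429 minutes
Remaining: 447 - 429 = 18 minutes
Percent used: 96.0%
Percent remaining: 4.0%

18


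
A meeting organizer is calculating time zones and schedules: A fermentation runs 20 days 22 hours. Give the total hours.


Days: 20
Extra hours: 22
Hours per day: 24
Days to hours: 20 x 24 = 480
Total: 480 + 22 = 502

502


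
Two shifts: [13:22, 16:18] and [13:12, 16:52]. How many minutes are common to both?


Interval A: [802, 978] minutes from midnight
Interval B: [792, 1012] minutes from midnight
Overlap start = max(802, 792) = 802
Overlap end = min(978, 1012) = 978
Overlap = 978 - 802 = 176 minutes

176


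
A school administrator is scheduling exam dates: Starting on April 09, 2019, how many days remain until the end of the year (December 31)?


Start: April 09, 2019
End: December 31, 2019
Days left in April: 21
May: 31
June: 30
July: 31
August: 31
... plus remaining months
Sum of remaining months: 245
Total: 21 + 245 = 266

266


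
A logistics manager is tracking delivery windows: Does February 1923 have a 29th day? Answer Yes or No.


Year: 1923
Divisible by 4? 1923 / 4 = 480.75 -> No
Not divisible by 4, so NOT a leap year

No


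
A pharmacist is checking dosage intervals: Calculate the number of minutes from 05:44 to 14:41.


Start time: 05:44 = 344 minutes from midnight
End time: 14:41 = 881 minutes from midnight
Difference: 881 - 344 = 537 minutes
That is 8 hours and 57 minutes

537


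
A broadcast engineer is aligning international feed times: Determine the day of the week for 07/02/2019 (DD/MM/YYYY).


Date: 2019-02-07
January 1, 2019 is a Tuesday
Day of year: 38
Offset from Jan 1: 37 days
37 mod 7 = 2
Result: Thursday

Thursday


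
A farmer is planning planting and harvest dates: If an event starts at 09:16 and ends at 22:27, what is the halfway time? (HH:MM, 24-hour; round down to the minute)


Start time: 09:16 = 556 minutes from midnight
End time: 22:27 = 1347 minutes from midnight
Sum: 556 + 1347 = 1903
Midpoint: 1903 / 2 = 951 minutes
Convert: 951 / 60 = 15 hours, 51 minutes
Result: 15:51

15:51


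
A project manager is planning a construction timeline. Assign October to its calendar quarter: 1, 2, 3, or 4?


Month: October (month 10)
Q1: January-March (months 1-3)
Q2: April-June (months 4-6)
Q3: July-September (months 7-9)
Q4: October-December (months 10-12)
Month 10 falls in Q4

4


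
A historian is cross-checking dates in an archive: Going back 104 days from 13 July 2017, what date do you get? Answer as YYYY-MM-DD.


Start: 2017-07-13
Subtracting 104 days
Days already passed in July: 13
After going back through July: 91 more days to subtract
June 2017: 30 days, 61 remaining
May 2017: 31 days, 30 remaining
April 2017 has 30 days, need 30
Result: 2017-03-31

2017-03-31


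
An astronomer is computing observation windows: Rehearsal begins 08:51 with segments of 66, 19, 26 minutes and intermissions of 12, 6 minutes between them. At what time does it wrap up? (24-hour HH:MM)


Start: 08:51 = 531 min from midnight
  after task 1 (66 min): 09:57
  after break (12 min): 10:09
  after task 2 (19 min): 10:28
  after break (6 min): 10:34
  after task 3 (26 min): 11:00
Total elapsed: 129 minutes
End time: 11:00

11:00


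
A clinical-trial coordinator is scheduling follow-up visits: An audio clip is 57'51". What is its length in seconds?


Minutes: 57
Seconds: 51
Convert minutes to seconds: 57 x 60 = 3420
Add remaining seconds: 3420 + 51 = 3471

3471


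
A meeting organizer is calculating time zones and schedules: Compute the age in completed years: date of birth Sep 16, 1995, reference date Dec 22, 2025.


Birth: 1995-09-16
Reference: 2025-12-22
Year difference: 2025 - 1995 = 30
Has birthday (09-16) occurred by 12-22? Yes
Age in full years: 30

30


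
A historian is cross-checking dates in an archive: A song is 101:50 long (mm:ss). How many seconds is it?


Minutes: 101
Extra seconds: 50
Seconds per minute: 60
Minutes to seconds: 101 x 60 = 6060
Total: 6060 + 50 = 6110

6110


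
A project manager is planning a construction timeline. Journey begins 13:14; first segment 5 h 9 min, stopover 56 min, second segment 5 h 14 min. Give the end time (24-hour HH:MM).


Depart: 13:14
Leg 1: +309 min -> 18:23
Layover: +56 min -> 19:19
Leg 2: +314 min -> 00:33
Total travel: 679 minutes = 11h 19m
Arrival: 00:33

00:33


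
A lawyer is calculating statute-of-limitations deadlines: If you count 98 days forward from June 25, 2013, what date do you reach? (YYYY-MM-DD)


Start: 2013-06-25
Adding 98 days
Days remaining in June: 5
After June: 93 days still to add
July 2013: 31 days, 62 remaining
August 2013: 31 days, 31 remaining
September 2013: 30 days, 1 remaining
October 2013 has 31 days, need 1
Result: 2013-10-01

2013-10-01


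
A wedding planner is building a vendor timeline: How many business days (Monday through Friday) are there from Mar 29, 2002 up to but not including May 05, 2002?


Start: 2002-03-29 (Friday)
End (exclusive): 2002-05-05 (Sunday)
Total calendar days: 37
Full weeks: 37 // 7 = 5 -> 25 weekdays
Remaining 2 days starting on Friday:
  Fri(w), Sat(-) -> 1 weekdays
Total business days: 25 + 1 = 26

26


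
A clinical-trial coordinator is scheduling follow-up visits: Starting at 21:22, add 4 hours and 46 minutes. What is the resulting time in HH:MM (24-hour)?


Start time: 21:22
Adding: 4 hours 46 minutes
Minutes: 22 + 46 = 68
Minute overflow: 68 >= 60, so carry 1 hour, minutes = 8
Hours: 21 + 4 + 1 = 26
Hour wraparound: 26 mod 24 = 2
Result: 02:08

02:08


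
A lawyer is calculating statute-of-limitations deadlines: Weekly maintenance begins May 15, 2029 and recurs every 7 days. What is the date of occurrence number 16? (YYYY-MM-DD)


First occurrence: 2029-05-15 (occurrence 1)
Each occurrence is 7 days after the previous.
Occurrence 16 is 15 weeks after the first.
15 weeks = 105 days
2029-05-15 + 105 days = 2029-08-28

2029-08-28


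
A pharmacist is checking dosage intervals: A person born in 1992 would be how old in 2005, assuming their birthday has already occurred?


Birth year: 1992
Current year: 2005
Age = current year - birth year
Age = 2005 - 1992 = 13

13


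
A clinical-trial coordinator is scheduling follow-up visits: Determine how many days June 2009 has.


Month: June
Year: 2009
June is a 30-day month
Total: 30 days

30


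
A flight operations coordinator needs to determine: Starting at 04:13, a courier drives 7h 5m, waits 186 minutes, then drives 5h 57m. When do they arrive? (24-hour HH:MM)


Depart: 04:13
Leg 1: +425 min -> 11:18
Layover: +186 min -> 14:24
Leg 2: +357 min -> 20:21
Total travel: 968 minutes = 16h 8m
Arrival: 20:21

20:21


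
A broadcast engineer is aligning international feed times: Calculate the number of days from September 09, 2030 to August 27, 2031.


Start date: 2030-09-09
End date: 2031-08-27
Sep 2030: +22 days
Oct 2030: +31 days
Nov 2030: +30 days
... (9 more months)
Total: 352 days

352


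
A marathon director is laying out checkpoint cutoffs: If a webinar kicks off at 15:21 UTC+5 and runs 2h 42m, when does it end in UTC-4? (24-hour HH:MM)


Start: 15:21 in UTC+5
Step 1 - add duration:
  minutes: 21 + 42 = 63 (carry 1h)
  hours: 15 + 2 + 1 = 18
  end in UTC+5: 18:03
Step 2 - convert UTC+5 -> UTC-4:
  offset difference: -4 - (5) = -9 hours
  18 + (-9) = 9 -> mod 24 = 9
Result: 09:03 in UTC-4

09:03


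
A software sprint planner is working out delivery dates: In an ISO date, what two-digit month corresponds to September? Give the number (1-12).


Calendar month order:
8. August
9. September <--
10. October
September is month number 9

9


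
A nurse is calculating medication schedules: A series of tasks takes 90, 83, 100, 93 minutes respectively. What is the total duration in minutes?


Durations: 90, 83, 100, 93
Running sum: 90
+ 83 = 173
+ 100 = 273
+ 93 = 366
Total duration: 366 minutes
That is 6 hours and 6 minutes

366


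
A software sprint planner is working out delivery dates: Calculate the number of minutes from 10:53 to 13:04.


Start time: 10:53 = 653 minutes from midnight
End time: 13:04 = 784 minutes from midnight
Difference: 784 - 653 = 131 minutes
That is 2 hours and 11 minutes

131


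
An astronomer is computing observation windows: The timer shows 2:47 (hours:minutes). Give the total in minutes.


Hours: 2
Minutes: 47
Convert hours to minutes: 2 x 60 = 120
Add remaining minutes: 120 + 47 = 167

167


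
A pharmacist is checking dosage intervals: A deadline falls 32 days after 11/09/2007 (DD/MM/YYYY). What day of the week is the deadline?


Start: 2007-09-11 (Tuesday)
Step 1 - find target date: add 32 days
  2007-09-11 + 32 days = 2007-10-13
Step 2 - day of week:
  32 mod 7 = 4
  Tuesday + 4 days -> Saturday
Result: Saturday (2007-10-13)

Saturday


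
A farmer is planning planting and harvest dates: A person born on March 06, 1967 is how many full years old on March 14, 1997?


Birth: 1967-03-06
Reference: 1997-03-14
Year difference: 1997 - 1967 = 30
Has birthday (03-06) occurred by 03-14? Yes
Age in full years: 30

30


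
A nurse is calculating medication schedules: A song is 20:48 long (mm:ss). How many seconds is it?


Minutes: 20
Extra seconds: 48
Seconds per minute: 60
Minutes to seconds: 20 x 60 = 1200
Total: 1200 + 48 = 1248

1248


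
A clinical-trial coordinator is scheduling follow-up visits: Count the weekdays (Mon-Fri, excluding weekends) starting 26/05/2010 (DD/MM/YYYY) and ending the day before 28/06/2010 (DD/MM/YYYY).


Start: 2010-05-26 (Wednesday)
End (exclusive): 2010-06-28 (Monday)
Total calendar days: 33
Full weeks: 33 // 7 = 4 -> 20 weekdays
Remaining 5 days starting on Wednesday:
  Wed(w), Thu(w), Fri(w), Sat(-), Sun(-) -> 3 weekdays
Total business days: 20 + 3 = 23

23


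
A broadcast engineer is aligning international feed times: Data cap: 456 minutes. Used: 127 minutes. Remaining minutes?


Total budget: 456 minutes
Time used: 127 minutes
Remaining: 456 - 127 = 329 minutes
Percent used: 27.9%
Percent remaining: 72.1%

329


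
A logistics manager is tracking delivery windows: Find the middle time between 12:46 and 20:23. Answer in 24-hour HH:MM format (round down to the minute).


Start time: 12:46 = 766 minutes from midnight
End time: 20:23 = 1223 minutes from midnight
Sum: 766 + 1223 = 1989
Midpoint: 1989 / 2 = 994 minutes
Convert: 994 / 60 = 16 hours, 34 minutes
Result: 16:34

16:34


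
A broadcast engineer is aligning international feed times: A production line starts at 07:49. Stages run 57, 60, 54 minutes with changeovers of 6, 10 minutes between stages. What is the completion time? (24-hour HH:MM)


Start: 07:49 = 469 min from midnight
  after task 1 (57 min): 08:46
  after break (6 min): 08:52
  after task 2 (60 min): 09:52
  after break (10 min): 10:02
  after task 3 (54 min): 10:56
Total elapsed: 187 minutes
End time: 10:56

10:56


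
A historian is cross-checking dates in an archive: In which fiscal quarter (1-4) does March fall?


Month: March (month 3)
Q1: January-March (months 1-3)
Q2: April-June (months 4-6)
Q3: July-September (months 7-9)
Q4: October-December (months 10-12)
Month 3 falls in Q1

1


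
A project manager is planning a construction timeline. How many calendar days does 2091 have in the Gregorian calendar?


Year: 2091
Check leap year rules:
Divisible by 4? No
2091 is not a leap year
Days: 365

365


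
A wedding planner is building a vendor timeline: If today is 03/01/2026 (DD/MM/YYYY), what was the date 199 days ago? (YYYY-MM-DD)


Start: 2026-01-03
Subtracting 199 days
Days already passed in January: 3
After going back through January: 196 more days to subtract
December 2025: 31 days, 165 remaining
November 2025: 30 days, 135 remaining
October 2025: 31 days, 104 remaining
September 2025: 30 days, 74 remaining
Result: 2025-06-18

2025-06-18


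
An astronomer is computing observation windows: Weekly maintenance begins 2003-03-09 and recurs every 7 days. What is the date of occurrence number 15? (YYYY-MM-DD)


First occurrence: 2003-03-09 (occurrence 1)
Each occurrence is 7 days after the previous.
Occurrence 15 is 14 weeks after the first.
14 weeks = 98 days
2003-03-09 + 98 days = 2003-06-15

2003-06-15


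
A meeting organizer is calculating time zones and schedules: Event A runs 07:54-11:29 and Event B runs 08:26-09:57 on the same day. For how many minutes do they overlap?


Interval A: [474, 689] minutes from midnight
Interval B: [506, 597] minutes from midnight
Overlap start = max(474, 506) = 506
Overlap end = min(689, 597) = 597
Overlap = 597 - 506 = 91 minutes

91


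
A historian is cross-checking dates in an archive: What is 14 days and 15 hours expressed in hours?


Days: 14
Extra hours: 15
Hours per day: 24
Days to hours: 14 x 24 = 336
Total: 336 + 15 = 351

351


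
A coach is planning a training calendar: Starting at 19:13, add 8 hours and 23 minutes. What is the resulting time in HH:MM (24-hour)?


Start time: 19:13
Adding: 8 hours 23 minutes
Minutes: 13 + 23 = 36
Hours: 19 + 8 + 0 = 27
Hour wraparound: 27 mod 24 = 3
Result: 03:36

03:36


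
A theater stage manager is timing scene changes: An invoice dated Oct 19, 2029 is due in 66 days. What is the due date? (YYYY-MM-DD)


Start: 2029-10-19
Adding 66 days
Days remaining in October: 12
After October: 54 days still to add
November 2029: 30 days, 24 remaining
December 2029 has 31 days, need 24
Result: 2029-12-24

2029-12-24


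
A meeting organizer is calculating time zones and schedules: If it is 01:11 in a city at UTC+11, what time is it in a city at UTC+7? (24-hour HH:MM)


Local time: 01:11 at UTC+11 (offset 11h)
Target zone: UTC+7 (offset 7h)
Difference: 7 - (11) = -4 hours
Calculation: 1 + (-4) = -3
Wraparound: (-3) mod 24 = 21
Result: 21:11

21:11


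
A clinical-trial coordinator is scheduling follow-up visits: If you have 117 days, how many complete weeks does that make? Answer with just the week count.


Total days: 117
Days per week: 7
Division: 117 / 7 = 16 remainder 5
Complete weeks: 16
Remaining days: 5

16


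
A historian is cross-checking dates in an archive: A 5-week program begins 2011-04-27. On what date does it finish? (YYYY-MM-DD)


Start: 2011-04-27
Weeks to add: 5
Convert to days: 5 x 7 = 35 days
Add 35 days to 2011-04-27
Result: 2011-06-01

2011-06-01


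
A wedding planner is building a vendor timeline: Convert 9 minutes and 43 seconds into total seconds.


Minutes: 9
Seconds: 43
Convert minutes to seconds: 9 x 60 = 540
Add remaining seconds: 540 + 43 = 583

583


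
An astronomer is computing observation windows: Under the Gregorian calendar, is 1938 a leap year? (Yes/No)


Year: 1938
Divisible by 4? 1938 / 4 = 484.5 -> No
Not divisible by 4, so NOT a leap year

No


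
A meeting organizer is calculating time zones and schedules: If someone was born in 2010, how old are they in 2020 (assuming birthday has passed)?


Birth year: 2010
Current year: 2020
Age = current year - birth year
Age = 2020 - 2010 = 10

10


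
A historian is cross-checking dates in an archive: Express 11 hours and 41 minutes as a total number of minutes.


Hours: 11
Extra minutes: 41
Minutes per hour: 60
Hours to minutes: 11 x 60 = 660
Total: 660 + 41 = 701

701


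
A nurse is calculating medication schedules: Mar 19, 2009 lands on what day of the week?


Date: 2009-03-19
January 1, 2009 is a Thursday
Day of year: 78
Offset from Jan 1: 77 days
77 mod 7 = 0
Result: Thursday

Thursday


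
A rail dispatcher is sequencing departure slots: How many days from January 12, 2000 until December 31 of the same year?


Start: January 12, 2000
End: December 31, 2000
Days left in January: 19
February: 29
March: 31
April: 30
May: 31
... plus remaining months
Sum of remaining months: 335
Total: 19 + 335 = 354

354


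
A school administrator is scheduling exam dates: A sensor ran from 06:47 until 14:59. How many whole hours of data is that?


Start: 06:47
End: 14:59
Hour difference: 14 - 6 = 8 hours
Minute difference: 59 - 47 = 12 minutes
Total minutes: 492
Complete hours: 492 / 60 = 8 (remainder 12)

8


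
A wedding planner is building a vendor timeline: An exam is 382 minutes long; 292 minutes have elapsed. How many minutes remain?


Total budget: 382 minutes
Time used: 292 minutes
Remaining: 382 - 292 = 90 minutes
Percent used: 76.4%
Percent remaining: 23.6%

90


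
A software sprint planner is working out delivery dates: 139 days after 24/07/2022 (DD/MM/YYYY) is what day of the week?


Start: 2022-07-24 (Sunday)
Step 1 - find target date: add 139 days
  2022-07-24 + 139 days = 2022-12-10
Step 2 - day of week:
  139 mod 7 = 6
  Sunday + 6 days -> Saturday
Result: Saturday (2022-12-10)

Saturday


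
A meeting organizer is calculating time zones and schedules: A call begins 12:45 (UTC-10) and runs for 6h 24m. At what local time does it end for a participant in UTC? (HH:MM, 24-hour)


Start: 12:45 in UTC-10
Step 1 - add duration:
  minutes: 45 + 24 = 69 (carry 1h)
  hours: 12 + 6 + 1 = 19
  end in UTC-10: 19:09
Step 2 - convert UTC-10 -> UTC:
  offset difference: 0 - (-10) = 10 hours
  19 + (10) = 29 -> mod 24 = 5
Result: 05:09 in UTC

05:09
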